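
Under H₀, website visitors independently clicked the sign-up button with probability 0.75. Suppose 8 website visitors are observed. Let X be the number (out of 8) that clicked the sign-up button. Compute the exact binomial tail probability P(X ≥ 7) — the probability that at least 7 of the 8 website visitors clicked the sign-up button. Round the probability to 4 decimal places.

P = 0.3671

X is binomial with n = 8 and p = 0.75.
P(X ≥ 7) = C(8,7)·0.75^7·0.25^1 + C(8,8)·0.75^8·0.25^0.
= 0.266968 + 0.100113 = 0.3671.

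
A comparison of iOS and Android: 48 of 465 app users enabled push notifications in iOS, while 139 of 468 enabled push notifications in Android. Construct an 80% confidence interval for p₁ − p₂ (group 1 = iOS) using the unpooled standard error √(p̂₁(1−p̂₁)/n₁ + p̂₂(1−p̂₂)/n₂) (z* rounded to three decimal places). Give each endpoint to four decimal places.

p̂₁ = 0.10323, p̂₂ = 0.29701, so the observed difference is -0.19378.
Unpooled SE = √(p̂₁(1−p̂₁)/n₁ + p̂₂(1−p̂₂)/n₂) = √(0.000199076 + 0.000446142) = 0.025401.
z* = 1.282 at the 80% level. Margin of error = 0.03256.
Interval: -0.19378 ± 0.03256 → (-0.2263, -0.1612).

(-0.2263, -0.1612)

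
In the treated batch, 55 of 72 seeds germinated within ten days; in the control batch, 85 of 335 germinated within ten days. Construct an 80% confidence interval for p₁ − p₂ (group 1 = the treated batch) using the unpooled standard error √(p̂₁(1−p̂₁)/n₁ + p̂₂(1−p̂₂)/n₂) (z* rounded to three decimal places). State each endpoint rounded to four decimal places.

p̂₁ = 0.76389, p̂₂ = 0.25373, so the observed difference is 0.51016.
SE = √(0.002505037 + 0.000565229) = √0.003070266 = 0.055410.
For 80% confidence, z* = 1.282. Margin of error = 0.07104.
CI: 0.51016 ± 0.07104 = (0.4391, 0.5812).

(0.4391, 0.5812)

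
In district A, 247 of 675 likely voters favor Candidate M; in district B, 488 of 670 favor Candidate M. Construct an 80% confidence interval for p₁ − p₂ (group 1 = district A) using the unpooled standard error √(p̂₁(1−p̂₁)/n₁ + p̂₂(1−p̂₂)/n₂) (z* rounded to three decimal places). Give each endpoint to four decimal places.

(-0.3948, -0.3300)

p̂₁ = 0.36593, p̂₂ = 0.72836, so the observed difference is -0.36243.
SE = √(0.000343739 + 0.000295302) = √0.000639041 = 0.025279.
z* = 1.282 at the 80% level. Margin = 1.282·0.025279 = 0.03241.
CI: -0.36243 ± 0.03241 = (-0.3948, -0.3300).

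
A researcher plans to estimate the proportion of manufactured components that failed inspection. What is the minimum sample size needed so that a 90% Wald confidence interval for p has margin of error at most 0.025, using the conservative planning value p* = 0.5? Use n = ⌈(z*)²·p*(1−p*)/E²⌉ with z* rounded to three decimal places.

n = 1083

z* = 1.645 at the 90% level.
p*(1−p*) = 0.50·0.50 = 0.2500.
Required n before rounding: 2.706025 × 0.2500 / 0.025² = 1082.410.
Rounding up, n = 1083.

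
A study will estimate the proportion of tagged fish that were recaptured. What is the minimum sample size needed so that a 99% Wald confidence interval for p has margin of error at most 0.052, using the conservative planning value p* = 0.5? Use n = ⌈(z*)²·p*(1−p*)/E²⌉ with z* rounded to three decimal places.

For 99% confidence, z* = 2.576.
p*(1−p*) = 0.2500.
Required n before rounding: 6.635776 × 0.2500 / 0.052² = 613.515.
⌈613.515⌉ = 614.

n = 614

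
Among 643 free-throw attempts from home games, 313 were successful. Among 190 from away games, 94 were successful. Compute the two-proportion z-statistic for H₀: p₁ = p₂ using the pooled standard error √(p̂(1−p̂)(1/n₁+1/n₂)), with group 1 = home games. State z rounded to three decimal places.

z = -0.193

Sample proportions: p̂₁ = 313/643 = 0.48678 and p̂₂ = 94/190 = 0.49474.
Pooling: p̂ = 407/833 = 0.48860.
SE = √[p̂(1−p̂)(1/n₁+1/n₂)] = √[0.48860·0.51140·(1/643+1/190)] ≈ 0.041276.
z = -0.00796/0.041276 = -0.193.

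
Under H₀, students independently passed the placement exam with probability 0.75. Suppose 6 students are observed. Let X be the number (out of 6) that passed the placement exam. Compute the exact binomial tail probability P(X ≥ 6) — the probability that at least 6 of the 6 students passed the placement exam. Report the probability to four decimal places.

P = 0.1780

X ~ Binomial(n=6, p=0.75).
P(X ≥ 6) = C(6,6)·0.75^6·0.25^0.
= 0.177979 = 0.1780.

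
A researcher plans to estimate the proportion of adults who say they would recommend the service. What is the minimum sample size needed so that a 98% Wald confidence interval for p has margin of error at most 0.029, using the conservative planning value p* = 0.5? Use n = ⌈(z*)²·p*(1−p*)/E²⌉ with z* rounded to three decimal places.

z* = 2.326 at the 98% level.
p*(1−p*) = 0.2500.
Required n before rounding: 5.410276 × 0.2500 / 0.029² = 1608.287.
Rounding up, n = 1609.

n = 1609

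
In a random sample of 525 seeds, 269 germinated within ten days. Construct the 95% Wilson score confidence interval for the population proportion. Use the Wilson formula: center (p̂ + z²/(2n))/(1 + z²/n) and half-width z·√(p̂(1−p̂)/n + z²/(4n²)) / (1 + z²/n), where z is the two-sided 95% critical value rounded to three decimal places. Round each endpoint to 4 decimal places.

p̂ = 269/525 = 0.51238; z = 1.960, so z² = 3.841600.
1 + z²/n = 1.007317.
Center = (0.51238 + 0.003659)/1.007317 = 0.51229.
Radicand: p̂(1−p̂)/n + z²/(4n²) = 0.000475898 + 0.000003484 = 0.000479382.
Half-width = 1.960·√0.000479382/1.007317 = 0.04260.
CI: 0.51229 ± 0.04260 = (0.4697, 0.5549).

(0.4697, 0.5549)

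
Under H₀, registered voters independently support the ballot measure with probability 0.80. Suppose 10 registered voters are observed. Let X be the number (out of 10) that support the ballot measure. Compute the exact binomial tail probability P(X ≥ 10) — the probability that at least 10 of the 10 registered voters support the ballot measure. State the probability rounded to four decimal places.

X ~ Binomial(n=10, p=0.80).
P(X ≥ 10) = C(10,10)·0.80^10·0.20^0.
= 0.107374 = 0.1074.

P = 0.1074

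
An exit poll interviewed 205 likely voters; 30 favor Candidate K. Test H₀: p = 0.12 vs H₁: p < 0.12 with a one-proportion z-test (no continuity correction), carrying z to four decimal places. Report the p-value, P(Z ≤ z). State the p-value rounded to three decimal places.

p-value = 0.877

p̂ = 30/205 = 0.14634.
SE₀ = √(0.12·0.88/205) = 0.022696.
z = (p̂ − p₀)/SE = (30/205 − 0.12)/0.022696 ≈ 1.1606.
From the standard normal, P(Z ≤ z) = 0.877.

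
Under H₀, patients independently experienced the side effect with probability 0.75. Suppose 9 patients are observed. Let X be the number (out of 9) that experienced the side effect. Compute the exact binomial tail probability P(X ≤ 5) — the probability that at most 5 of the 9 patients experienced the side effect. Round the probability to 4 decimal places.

P = 0.1657

X is binomial with n = 9 and p = 0.75.
P(X ≤ 5) = Σ_{j=0}^{5} C(9,j)·0.75^j·0.25^{9−j}.
= 0.000004 + 0.000103 + 0.001236 + 0.008652 + 0.038933 + 0.116798 = 0.1657.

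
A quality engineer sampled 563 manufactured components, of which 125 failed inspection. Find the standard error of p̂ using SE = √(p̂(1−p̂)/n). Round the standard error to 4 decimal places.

SE = 0.0175

The sample proportion is 125/563 = 0.22202.
p̂(1−p̂) = 0.22202·0.77798 = 0.172727.
Dividing by n and taking the root: √0.000306798 = 0.0175.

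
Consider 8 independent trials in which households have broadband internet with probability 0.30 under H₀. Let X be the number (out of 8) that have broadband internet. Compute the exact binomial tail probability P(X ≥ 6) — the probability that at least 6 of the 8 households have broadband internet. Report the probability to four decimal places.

P = 0.0113

X is binomial with n = 8 and p = 0.30.
P(X ≥ 6) = C(8,6)·0.30^6·0.70^2 + C(8,7)·0.30^7·0.70^1 + C(8,8)·0.30^8·0.70^0.
= 0.010002 + 0.001225 + 0.000066 = 0.0113.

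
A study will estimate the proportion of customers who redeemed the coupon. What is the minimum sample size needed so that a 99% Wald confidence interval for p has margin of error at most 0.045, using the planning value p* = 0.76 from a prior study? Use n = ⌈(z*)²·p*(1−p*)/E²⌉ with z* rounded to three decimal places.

The 99% critical value is z* = 2.576.
p*(1−p*) = 0.76·0.24 = 0.1824.
(z*)²·p*(1−p*)/E² = 6.635776·0.1824/0.002025 = 597.711.
Rounding up, n = 598.

n = 598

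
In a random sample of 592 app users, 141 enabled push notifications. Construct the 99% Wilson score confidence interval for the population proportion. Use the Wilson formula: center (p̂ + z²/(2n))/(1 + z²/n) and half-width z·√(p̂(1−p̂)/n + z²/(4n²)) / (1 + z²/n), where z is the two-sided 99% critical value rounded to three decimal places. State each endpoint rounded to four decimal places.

Here p̂ = 141/592 = 0.23818 and z = 2.576 (z² = 6.635776).
1 + z²/n = 1.011209.
Center = (0.23818 + 0.005605)/1.011209 = 0.24108.
Radicand: p̂(1−p̂)/n + z²/(4n²) = 0.000306500 + 0.000004734 = 0.000311234.
Half-width = z·√(radicand)/denom = 2.576·0.017642/1.011209 = 0.04494.
CI: 0.24108 ± 0.04494 = (0.1961, 0.2860).

(0.1961, 0.2860)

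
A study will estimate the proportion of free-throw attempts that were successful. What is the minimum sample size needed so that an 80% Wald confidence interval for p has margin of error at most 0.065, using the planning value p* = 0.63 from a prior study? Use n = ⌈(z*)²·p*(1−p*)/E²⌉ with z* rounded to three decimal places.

z* = 1.282 at the 80% level.
p*(1−p*) = 0.2331.
(z*)²·p*(1−p*)/E² = 1.643524·0.2331/0.004225 = 90.676.
Rounding up, n = 91.

n = 91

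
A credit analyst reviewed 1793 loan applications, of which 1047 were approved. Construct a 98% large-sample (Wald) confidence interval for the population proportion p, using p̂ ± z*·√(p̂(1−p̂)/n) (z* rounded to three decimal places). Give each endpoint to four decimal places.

The sample proportion is 1047/1793 = 0.58394.
SE(p̂) = √(0.58394·0.41606/1793) = 0.011641.
The 98% critical value is z* = 2.326.
Margin of error: 2.326 × 0.011641 = 0.02708.
So the interval runs from 0.5569 to 0.6110.

(0.5569, 0.6110)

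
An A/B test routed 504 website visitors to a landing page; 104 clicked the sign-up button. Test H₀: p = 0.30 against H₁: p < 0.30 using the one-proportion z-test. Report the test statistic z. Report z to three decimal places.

z = -4.588

Sample proportion p̂ = 104/504 = 0.20635.
SE₀ = √(0.30·0.70/504) = 0.020412.
Test statistic: z = -0.09365/0.020412 = -4.588.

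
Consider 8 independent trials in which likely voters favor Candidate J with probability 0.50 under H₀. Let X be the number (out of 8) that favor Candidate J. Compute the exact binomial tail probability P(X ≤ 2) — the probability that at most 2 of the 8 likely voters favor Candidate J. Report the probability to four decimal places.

X ~ Binomial(n=8, p=0.50).
P(X ≤ 2) = C(8,0)·0.50^0·0.50^8 + C(8,1)·0.50^1·0.50^7 + C(8,2)·0.50^2·0.50^6.
= 0.003906 + 0.031250 + 0.109375 = 0.1445.

P = 0.1445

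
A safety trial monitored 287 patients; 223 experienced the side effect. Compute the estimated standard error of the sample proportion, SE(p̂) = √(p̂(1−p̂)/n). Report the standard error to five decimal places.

SE = 0.02457

With x = 223 successes in n = 287, p̂ = 0.77700.
p̂(1−p̂) = 0.77700·0.22300 = 0.173271.
SE = √(0.173271/287) = √0.000603732 = 0.02457.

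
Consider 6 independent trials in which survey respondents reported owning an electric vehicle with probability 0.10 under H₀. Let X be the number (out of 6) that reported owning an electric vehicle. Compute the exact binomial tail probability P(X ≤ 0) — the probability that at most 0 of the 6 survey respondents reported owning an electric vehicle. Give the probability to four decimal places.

P = 0.5314

X is binomial with n = 6 and p = 0.10.
P(X ≤ 0) = C(6,0)·0.10^0·0.90^6.
= 0.531441 = 0.5314.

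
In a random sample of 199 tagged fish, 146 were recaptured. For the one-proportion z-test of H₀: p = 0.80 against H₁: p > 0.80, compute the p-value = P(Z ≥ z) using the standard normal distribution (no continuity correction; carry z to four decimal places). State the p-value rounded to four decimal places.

The sample proportion is 146/199 = 0.73367.
SE₀ = √(0.80·0.20/199) = 0.028355.
z = (p̂ − p₀)/SE = (146/199 − 0.80)/0.028355 ≈ -2.3393.
From the standard normal, P(Z ≥ z) = 0.9903.

p-value = 0.9903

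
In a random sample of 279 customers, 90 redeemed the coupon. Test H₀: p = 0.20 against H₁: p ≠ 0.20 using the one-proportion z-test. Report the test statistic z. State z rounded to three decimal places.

With x = 90 successes in n = 279, p̂ = 0.32258.
Null standard error: √(0.20·0.80/279) = √0.000573477 = 0.023947.
z = (p̂ − p₀)/SE = (0.32258 − 0.20)/0.023947 = 5.119.

z = 5.119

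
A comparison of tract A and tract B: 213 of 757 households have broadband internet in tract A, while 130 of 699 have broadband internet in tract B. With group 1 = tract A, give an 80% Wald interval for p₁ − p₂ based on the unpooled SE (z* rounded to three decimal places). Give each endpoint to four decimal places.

(0.0672, 0.1236)

p̂₁ = 0.28137, p̂₂ = 0.18598, so the observed difference is 0.09539.
Unpooled SE = √(p̂₁(1−p̂₁)/n₁ + p̂₂(1−p̂₂)/n₂) = √(0.000267110 + 0.000216583) = 0.021993.
The 80% critical value is z* = 1.282. Margin of error = 0.02820.
CI: 0.09539 ± 0.02820 = (0.0672, 0.1236).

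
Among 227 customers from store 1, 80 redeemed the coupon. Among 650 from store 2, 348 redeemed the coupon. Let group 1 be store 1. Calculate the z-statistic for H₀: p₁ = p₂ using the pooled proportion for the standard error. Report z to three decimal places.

p̂₁ = 80/227 = 0.35242, p̂₂ = 348/650 = 0.53538.
Pooled p̂ = (80+348)/(227+650) = 428/877 = 0.48803.
SE = √[p̂(1−p̂)(1/n₁+1/n₂)] = √[0.48803·0.51197·(1/227+1/650)] ≈ 0.038537.
z = -0.18296/0.038537 = -4.748.

z = -4.748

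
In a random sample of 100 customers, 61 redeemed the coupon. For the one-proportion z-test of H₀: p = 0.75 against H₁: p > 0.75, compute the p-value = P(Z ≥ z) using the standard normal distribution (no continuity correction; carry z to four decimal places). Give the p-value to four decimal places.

p-value = 0.9994

Sample proportion p̂ = 61/100 = 0.61000.
Null standard error: √(0.75·0.25/100) = √0.001875000 = 0.043301.
z = (p̂ − p₀)/SE = (61/100 − 0.75)/0.043301 ≈ -3.2332.
From the standard normal, P(Z ≥ z) = 0.9994.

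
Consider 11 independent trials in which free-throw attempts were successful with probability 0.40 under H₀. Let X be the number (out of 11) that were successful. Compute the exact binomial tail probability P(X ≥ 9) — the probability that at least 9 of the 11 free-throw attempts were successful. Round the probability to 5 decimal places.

X ~ Binomial(n=11, p=0.40).
P(X ≥ 9) = C(11,9)·0.40^9·0.60^2 + C(11,10)·0.40^10·0.60^1 + C(11,11)·0.40^11·0.60^0.
= 0.005190 + 0.000692 + 0.000042 = 0.00592.

P = 0.00592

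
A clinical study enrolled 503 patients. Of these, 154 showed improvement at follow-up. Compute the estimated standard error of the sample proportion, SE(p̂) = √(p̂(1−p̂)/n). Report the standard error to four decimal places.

With x = 154 successes in n = 503, p̂ = 0.30616.
p̂(1−p̂) = 0.212426.
SE = √(0.212426/503) = √0.000422318 = 0.0206.

SE = 0.0206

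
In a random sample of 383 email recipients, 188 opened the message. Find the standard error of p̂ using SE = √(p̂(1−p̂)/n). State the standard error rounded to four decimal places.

Sample proportion p̂ = 188/383 = 0.49086.
p̂(1−p̂) = 0.49086·0.50914 = 0.249916.
Dividing by n and taking the root: √0.000652522 = 0.0255.

SE = 0.0255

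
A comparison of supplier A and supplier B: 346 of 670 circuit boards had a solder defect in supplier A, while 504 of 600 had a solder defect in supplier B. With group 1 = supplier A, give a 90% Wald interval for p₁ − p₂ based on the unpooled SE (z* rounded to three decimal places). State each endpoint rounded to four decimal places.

p̂₁ = 0.51642, p̂₂ = 0.84000, so the observed difference is -0.32358.
SE = √(0.000372732 + 0.000224000) = √0.000596732 = 0.024428.
z* = 1.645 at the 90% level. Margin = 1.645·0.024428 = 0.04018.
Interval: -0.32358 ± 0.04018 → (-0.3638, -0.2834).

(-0.3638, -0.2834)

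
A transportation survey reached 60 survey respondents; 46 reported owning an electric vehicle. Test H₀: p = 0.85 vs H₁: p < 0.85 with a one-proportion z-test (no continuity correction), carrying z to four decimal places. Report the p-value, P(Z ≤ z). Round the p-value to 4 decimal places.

p-value = 0.0353

Sample proportion p̂ = 46/60 = 0.76667.
SE₀ = √(0.85·0.15/60) = 0.046098.
Test statistic (full precision, shown to 4 dp): z = (46/60 − 0.85)/SE₀ ≈ -1.8078.
p-value = P(Z ≤ z) with z = -1.8078 → 0.0353.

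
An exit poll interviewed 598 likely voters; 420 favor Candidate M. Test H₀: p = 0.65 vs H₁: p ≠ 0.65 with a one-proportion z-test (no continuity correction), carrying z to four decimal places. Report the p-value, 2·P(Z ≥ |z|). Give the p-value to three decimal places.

p̂ = 420/598 = 0.70234.
Under H₀, SE = √(p₀(1−p₀)/n) = √(0.65·0.35/598) = √0.000380435 = 0.019505.
Test statistic (full precision, shown to 4 dp): z = (420/598 − 0.65)/SE₀ ≈ 2.6835.
p-value = 2·P(Z ≥ |z|) with z = 2.6835 → 0.007.

p-value = 0.007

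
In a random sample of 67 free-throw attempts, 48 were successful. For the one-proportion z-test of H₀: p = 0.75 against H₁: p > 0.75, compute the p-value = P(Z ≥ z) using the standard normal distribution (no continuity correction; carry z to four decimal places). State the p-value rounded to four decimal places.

p-value = 0.7372

p̂ = 48/67 = 0.71642.
SE₀ = √(0.75·0.25/67) = 0.052901.
Test statistic (full precision, shown to 4 dp): z = (48/67 − 0.75)/SE₀ ≈ -0.6348.
p-value = P(Z ≥ z) with z = -0.6348 → 0.7372.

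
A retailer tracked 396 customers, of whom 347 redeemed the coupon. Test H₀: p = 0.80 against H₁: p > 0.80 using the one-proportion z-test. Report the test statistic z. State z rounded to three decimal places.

z = 3.794

The sample proportion is 347/396 = 0.87626.
SE₀ = √(0.80·0.20/396) = 0.020101.
Test statistic: z = 0.07626/0.020101 = 3.794.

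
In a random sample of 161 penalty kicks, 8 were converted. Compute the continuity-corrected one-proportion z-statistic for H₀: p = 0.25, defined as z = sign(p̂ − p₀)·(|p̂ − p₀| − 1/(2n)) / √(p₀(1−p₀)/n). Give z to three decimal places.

z = -5.779

With x = 8 successes in n = 161, p̂ = 0.04969. p̂ − p₀ = -0.200311.
Continuity correction 1/(2n) = 1/322 = 0.003106.
Corrected numerator: |-0.200311| − 0.003106 = 0.197205.
Null standard error: √(0.25·0.75/161) = √0.001164596 = 0.034126.
z = (−)0.197205/0.034126 = -5.779.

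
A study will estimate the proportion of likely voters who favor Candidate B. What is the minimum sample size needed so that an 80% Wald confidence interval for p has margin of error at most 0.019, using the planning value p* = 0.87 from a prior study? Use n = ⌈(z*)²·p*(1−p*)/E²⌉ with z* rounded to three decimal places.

For 80% confidence, z* = 1.282.
p*(1−p*) = 0.1131.
(z*)²·p*(1−p*)/E² = 1.643524·0.1131/0.000361 = 514.910.
Rounding up, n = 515.

n = 515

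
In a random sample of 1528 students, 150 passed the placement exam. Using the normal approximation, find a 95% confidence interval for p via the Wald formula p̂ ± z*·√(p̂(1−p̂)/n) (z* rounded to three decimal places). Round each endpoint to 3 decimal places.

p̂ = 150/1528 = 0.09817.
SE(p̂) = √(0.09817·0.90183/1528) = 0.007612.
z* = 1.960 at the 95% level.
Margin of error: 1.960 × 0.007612 = 0.01492.
CI: 0.09817 ± 0.01492 = (0.083, 0.113).

(0.083, 0.113)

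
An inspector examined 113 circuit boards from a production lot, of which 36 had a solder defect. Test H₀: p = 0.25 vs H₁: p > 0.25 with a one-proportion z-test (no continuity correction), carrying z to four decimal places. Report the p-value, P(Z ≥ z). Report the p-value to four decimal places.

p-value = 0.0461

Sample proportion p̂ = 36/113 = 0.31858.
SE₀ = √(0.25·0.75/113) = 0.040734.
Test statistic (full precision, shown to 4 dp): z = (36/113 − 0.25)/SE₀ ≈ 1.6837.
p-value = P(Z ≥ z) with z = 1.6837 → 0.0461.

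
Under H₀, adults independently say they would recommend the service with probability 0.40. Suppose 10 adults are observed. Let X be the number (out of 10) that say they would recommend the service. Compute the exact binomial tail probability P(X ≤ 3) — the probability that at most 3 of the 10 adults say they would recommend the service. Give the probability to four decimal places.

X ~ Binomial(n=10, p=0.40).
P(X ≤ 3) = C(10,0)·0.40^0·0.60^10 + C(10,1)·0.40^1·0.60^9 + C(10,2)·0.40^2·0.60^8 + C(10,3)·0.40^3·0.60^7.
= 0.006047 + 0.040311 + 0.120932 + 0.214991 = 0.3823.

P = 0.3823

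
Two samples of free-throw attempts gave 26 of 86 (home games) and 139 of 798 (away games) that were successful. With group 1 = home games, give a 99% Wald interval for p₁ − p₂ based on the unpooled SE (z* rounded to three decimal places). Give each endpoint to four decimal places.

(-0.0040, 0.2603)

p̂₁ = 0.30233, p̂₂ = 0.17419, so the observed difference is 0.12814.
SE = √(0.002452614 + 0.000180257) = √0.002632871 = 0.051312.
For 99% confidence, z* = 2.576. Margin = 2.576·0.051312 = 0.13218.
CI: 0.12814 ± 0.13218 = (-0.0040, 0.2603).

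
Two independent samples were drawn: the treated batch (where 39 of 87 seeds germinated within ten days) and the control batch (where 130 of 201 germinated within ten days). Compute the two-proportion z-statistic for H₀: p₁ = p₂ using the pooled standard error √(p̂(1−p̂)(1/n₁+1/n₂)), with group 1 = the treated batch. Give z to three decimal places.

Sample proportions: p̂₁ = 39/87 = 0.44828 and p̂₂ = 130/201 = 0.64677.
Pooling: p̂ = 169/288 = 0.58681.
Pooled SE = √[0.2424648·0.01646938] ≈ 0.063192.
z = -0.19849/0.063192 = -3.141.

z = -3.141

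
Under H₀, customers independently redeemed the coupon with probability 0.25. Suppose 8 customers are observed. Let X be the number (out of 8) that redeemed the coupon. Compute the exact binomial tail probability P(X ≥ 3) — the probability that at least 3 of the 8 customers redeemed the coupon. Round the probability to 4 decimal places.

X ~ Binomial(n=8, p=0.25).
P(X ≥ 3) = Σ_{j=3}^{8} C(8,j)·0.25^j·0.75^{8−j}.
= 0.207642 + 0.086517 + 0.023071 + 0.003845 + 0.000366 + 0.000015 = 0.3215.

P = 0.3215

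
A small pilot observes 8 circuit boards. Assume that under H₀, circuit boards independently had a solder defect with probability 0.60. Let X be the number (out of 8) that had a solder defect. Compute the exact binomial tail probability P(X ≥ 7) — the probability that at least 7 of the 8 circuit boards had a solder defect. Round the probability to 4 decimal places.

X is binomial with n = 8 and p = 0.60.
P(X ≥ 7) = C(8,7)·0.60^7·0.40^1 + C(8,8)·0.60^8·0.40^0.
= 0.089580 + 0.016796 = 0.1064.

P = 0.1064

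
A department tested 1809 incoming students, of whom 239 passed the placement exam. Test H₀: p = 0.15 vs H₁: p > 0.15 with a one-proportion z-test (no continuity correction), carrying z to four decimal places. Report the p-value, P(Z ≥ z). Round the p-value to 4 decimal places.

With x = 239 successes in n = 1809, p̂ = 0.13212.
Null standard error: √(0.15·0.85/1809) = √0.000070481 = 0.008395.
z = (p̂ − p₀)/SE = (239/1809 − 0.15)/0.008395 ≈ -2.1301.
From the standard normal, P(Z ≥ z) = 0.9834.

p-value = 0.9834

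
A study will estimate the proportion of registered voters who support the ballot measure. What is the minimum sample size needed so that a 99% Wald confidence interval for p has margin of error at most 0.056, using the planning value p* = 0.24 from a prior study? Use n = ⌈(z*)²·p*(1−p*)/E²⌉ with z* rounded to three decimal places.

The 99% critical value is z* = 2.576.
p*(1−p*) = 0.1824.
(z*)²·p*(1−p*)/E² = 6.635776·0.1824/0.003136 = 385.958.
Rounding up, n = 386.

n = 386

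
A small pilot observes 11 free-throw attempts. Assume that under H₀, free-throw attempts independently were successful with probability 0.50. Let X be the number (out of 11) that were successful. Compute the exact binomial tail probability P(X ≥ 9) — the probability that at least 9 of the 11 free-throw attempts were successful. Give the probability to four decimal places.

X ~ Binomial(n=11, p=0.50).
P(X ≥ 9) = C(11,9)·0.50^9·0.50^2 + C(11,10)·0.50^10·0.50^1 + C(11,11)·0.50^11·0.50^0.
= 0.026855 + 0.005371 + 0.000488 = 0.0327.

P = 0.0327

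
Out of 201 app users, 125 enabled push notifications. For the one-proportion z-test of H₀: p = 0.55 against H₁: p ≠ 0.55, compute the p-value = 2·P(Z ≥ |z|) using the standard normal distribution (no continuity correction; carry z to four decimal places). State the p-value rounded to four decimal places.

The sample proportion is 125/201 = 0.62189.
Under H₀, SE = √(p₀(1−p₀)/n) = √(0.55·0.45/201) = √0.001231343 = 0.035091.
Test statistic (full precision, shown to 4 dp): z = (125/201 − 0.55)/SE₀ ≈ 2.0487.
p-value = 2·P(Z ≥ |z|) with z = 2.0487 → 0.0405.

p-value = 0.0405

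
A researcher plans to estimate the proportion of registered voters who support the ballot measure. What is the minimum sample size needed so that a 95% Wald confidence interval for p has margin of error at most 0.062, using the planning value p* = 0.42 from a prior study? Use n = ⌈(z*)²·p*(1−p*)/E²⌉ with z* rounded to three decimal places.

n = 244

The 95% critical value is z* = 1.960.
p*(1−p*) = 0.2436.
(z*)²·p*(1−p*)/E² = 3.841600·0.2436/0.003844 = 243.448.
Rounding up, n = 244.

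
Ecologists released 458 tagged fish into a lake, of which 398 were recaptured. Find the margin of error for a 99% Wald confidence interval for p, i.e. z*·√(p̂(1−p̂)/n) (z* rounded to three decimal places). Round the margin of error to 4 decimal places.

ME = 0.0406

With x = 398 successes in n = 458, p̂ = 0.86900.
SE = √(p̂(1−p̂)/n) = √(0.113842/458) = 0.015766.
The 99% critical value is z* = 2.576.
So ME = 0.0406.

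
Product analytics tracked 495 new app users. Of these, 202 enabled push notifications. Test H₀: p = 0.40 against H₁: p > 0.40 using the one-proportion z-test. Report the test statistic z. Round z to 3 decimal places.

z = 0.367

With x = 202 successes in n = 495, p̂ = 0.40808.
SE₀ = √(0.40·0.60/495) = 0.022019.
z = (p̂ − p₀)/SE = (0.40808 − 0.40)/0.022019 = 0.367.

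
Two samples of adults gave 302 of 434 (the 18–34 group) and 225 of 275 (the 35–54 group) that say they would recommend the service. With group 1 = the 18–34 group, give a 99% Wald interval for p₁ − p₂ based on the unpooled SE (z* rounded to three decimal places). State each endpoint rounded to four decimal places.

(-0.2049, -0.0397)

p̂₁ = 0.69585, p̂₂ = 0.81818, so the observed difference is -0.12233.
SE = √(0.000487654 + 0.000540947) = √0.001028601 = 0.032072.
z* = 2.576 at the 99% level. Margin = 2.576·0.032072 = 0.08262.
CI: -0.12233 ± 0.08262 = (-0.2049, -0.0397).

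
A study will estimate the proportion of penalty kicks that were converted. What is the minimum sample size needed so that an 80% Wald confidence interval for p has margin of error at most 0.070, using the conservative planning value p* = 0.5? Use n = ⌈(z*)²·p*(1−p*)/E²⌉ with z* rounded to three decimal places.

For 80% confidence, z* = 1.282.
p*(1−p*) = 0.50·0.50 = 0.2500.
(z*)²·p*(1−p*)/E² = 1.643524·0.2500/0.004900 = 83.853.
⌈83.853⌉ = 84.

n = 84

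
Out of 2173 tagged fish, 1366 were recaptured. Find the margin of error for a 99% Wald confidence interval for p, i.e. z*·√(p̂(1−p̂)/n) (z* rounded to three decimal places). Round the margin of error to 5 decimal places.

p̂ = 1366/2173 = 0.62862.
SE(p̂) = √(0.62862·0.37138/2173) = 0.010365.
z* = 2.576 at the 99% level.
Margin of error = z*·SE = 2.576 × 0.010365 = 0.02670.

ME = 0.02670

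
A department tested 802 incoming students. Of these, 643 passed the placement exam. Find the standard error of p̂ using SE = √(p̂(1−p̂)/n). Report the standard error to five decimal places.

SE = 0.01408

The sample proportion is 643/802 = 0.80175.
p̂(1−p̂) = 0.158947.
SE = √(0.158947/802) = √0.000198188 = 0.01408.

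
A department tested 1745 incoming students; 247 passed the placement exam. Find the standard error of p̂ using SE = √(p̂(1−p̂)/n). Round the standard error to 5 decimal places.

With x = 247 successes in n = 1745, p̂ = 0.14155.
p̂(1−p̂) = 0.121514.
SE = √(0.121514/1745) = 0.00834.

SE = 0.00834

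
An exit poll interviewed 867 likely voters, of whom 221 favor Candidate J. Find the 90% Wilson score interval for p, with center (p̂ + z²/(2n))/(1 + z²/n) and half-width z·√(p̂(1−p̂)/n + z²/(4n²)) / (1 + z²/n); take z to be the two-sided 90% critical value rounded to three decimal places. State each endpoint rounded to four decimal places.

(0.2313, 0.2800)

p̂ = 221/867 = 0.25490; z = 1.645, so z² = 2.706025.
Denominator 1 + z²/n = 1 + 2.706025/867 = 1.003121.
Center = (0.25490 + 0.001561)/1.003121 = 0.25566.
Radicand: p̂(1−p̂)/n + z²/(4n²) = 0.000219062 + 0.000000900 = 0.000219962.
Half-width = 1.645·√0.000219962/1.003121 = 0.02432.
Interval: 0.25566 ± 0.02432 → (0.2313, 0.2800).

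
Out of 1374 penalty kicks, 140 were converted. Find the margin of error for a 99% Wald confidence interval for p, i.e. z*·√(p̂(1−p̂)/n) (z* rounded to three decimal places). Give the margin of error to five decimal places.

p̂ = 140/1374 = 0.10189.
SE = √(p̂(1−p̂)/n) = √(0.091510/1374) = 0.008161.
The 99% critical value is z* = 2.576.
So ME = 0.02102.

ME = 0.02102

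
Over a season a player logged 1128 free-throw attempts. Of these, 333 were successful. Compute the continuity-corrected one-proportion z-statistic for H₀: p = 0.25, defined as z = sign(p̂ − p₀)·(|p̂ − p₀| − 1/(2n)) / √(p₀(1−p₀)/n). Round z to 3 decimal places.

z = 3.472

p̂ = 333/1128 = 0.29521. p̂ − p₀ = 0.045213.
Continuity correction 1/(2n) = 1/2256 = 0.000443.
Corrected numerator: |0.045213| − 0.000443 = 0.044770.
SE₀ = √(0.25·0.75/1128) = 0.012893.
z = +0.044770/0.012893 = 3.472.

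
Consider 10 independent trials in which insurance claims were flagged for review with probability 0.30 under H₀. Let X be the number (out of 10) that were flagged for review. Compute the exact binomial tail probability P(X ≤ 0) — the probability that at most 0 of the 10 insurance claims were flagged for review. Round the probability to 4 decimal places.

P = 0.0282

X ~ Binomial(n=10, p=0.30).
P(X ≤ 0) = C(10,0)·0.30^0·0.70^10.
= 0.028248 = 0.0282.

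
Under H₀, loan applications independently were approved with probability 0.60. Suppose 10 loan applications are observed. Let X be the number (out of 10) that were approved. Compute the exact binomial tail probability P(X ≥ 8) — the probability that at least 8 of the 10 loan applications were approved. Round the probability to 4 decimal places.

X ~ Binomial(n=10, p=0.60).
P(X ≥ 8) = C(10,8)·0.60^8·0.40^2 + C(10,9)·0.60^9·0.40^1 + C(10,10)·0.60^10·0.40^0.
= 0.120932 + 0.040311 + 0.006047 = 0.1673.

P = 0.1673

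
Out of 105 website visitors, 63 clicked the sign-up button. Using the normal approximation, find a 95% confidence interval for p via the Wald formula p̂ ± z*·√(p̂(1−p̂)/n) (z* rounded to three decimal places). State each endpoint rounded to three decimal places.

The sample proportion is 63/105 = 0.60000.
SE(p̂) = √(0.60000·0.40000/105) = 0.047809.
z* = 1.960 at the 95% level.
Margin = 1.960·0.047809 = 0.09371.
CI: 0.60000 ± 0.09371 = (0.506, 0.694).

(0.506, 0.694)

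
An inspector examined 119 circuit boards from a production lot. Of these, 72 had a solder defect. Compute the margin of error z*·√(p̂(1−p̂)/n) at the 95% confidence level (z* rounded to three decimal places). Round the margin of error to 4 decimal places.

ME = 0.0878

With x = 72 successes in n = 119, p̂ = 0.60504.
SE = √(p̂(1−p̂)/n) = √(0.238966/119) = 0.044812.
For 95% confidence, z* = 1.960.
So ME = 0.0878.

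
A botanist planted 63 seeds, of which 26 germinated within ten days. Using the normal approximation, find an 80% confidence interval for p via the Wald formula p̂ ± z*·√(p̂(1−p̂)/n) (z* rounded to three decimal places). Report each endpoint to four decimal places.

(0.3332, 0.4922)

p̂ = 26/63 = 0.41270.
SE = √(p̂(1−p̂)/n) = √(0.242378/63) = 0.062026.
For 80% confidence, z* = 1.282.
Margin = 1.282·0.062026 = 0.07952.
CI: 0.41270 ± 0.07952 = (0.3332, 0.4922).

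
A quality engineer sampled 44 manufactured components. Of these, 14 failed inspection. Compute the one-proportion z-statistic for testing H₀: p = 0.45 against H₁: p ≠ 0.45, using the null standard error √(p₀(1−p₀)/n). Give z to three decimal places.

p̂ = 14/44 = 0.31818.
Null standard error: √(0.45·0.55/44) = √0.005625000 = 0.075000.
Test statistic: z = -0.13182/0.075000 = -1.758.

z = -1.758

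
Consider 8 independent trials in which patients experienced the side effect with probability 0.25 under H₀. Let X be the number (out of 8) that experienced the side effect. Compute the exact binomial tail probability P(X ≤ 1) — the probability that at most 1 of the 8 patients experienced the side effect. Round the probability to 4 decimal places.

X ~ Binomial(n=8, p=0.25).
P(X ≤ 1) = C(8,0)·0.25^0·0.75^8 + C(8,1)·0.25^1·0.75^7.
= 0.100113 + 0.266968 = 0.3671.

P = 0.3671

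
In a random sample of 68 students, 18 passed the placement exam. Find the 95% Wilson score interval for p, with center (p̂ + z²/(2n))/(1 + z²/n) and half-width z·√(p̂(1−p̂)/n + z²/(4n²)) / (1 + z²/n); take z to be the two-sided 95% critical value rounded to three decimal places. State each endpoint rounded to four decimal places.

Here p̂ = 18/68 = 0.26471 and z = 1.960 (z² = 3.841600).
1 + z²/n = 1.056494.
Adjusted center: (0.26471 + z²/(2n))/1.056494 = 0.27729.
Radicand: p̂(1−p̂)/n + z²/(4n²) = 0.002862304 + 0.000207699 = 0.003070003.
Half-width = 1.960·√0.003070003/1.056494 = 0.10279.
CI: 0.27729 ± 0.10279 = (0.1745, 0.3801).

(0.1745, 0.3801)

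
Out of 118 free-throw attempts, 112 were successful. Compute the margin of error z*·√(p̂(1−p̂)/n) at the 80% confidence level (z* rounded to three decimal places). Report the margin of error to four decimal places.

ME = 0.0259

p̂ = 112/118 = 0.94915.
SE(p̂) = √(0.94915·0.05085/118) = 0.020224.
For 80% confidence, z* = 1.282.
So ME = 0.0259.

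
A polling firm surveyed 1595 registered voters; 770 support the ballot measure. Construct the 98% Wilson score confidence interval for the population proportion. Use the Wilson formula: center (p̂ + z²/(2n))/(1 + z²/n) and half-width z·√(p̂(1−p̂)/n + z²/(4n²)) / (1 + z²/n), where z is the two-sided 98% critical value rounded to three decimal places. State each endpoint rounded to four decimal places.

p̂ = 770/1595 = 0.48276; z = 2.326, so z² = 5.410276.
1 + z²/n = 1.003392.
Adjusted center: (0.48276 + z²/(2n))/1.003392 = 0.48282.
Radicand: p̂(1−p̂)/n + z²/(4n²) = 0.000156553 + 0.000000532 = 0.000157085.
Half-width = z·√(radicand)/denom = 2.326·0.012533/1.003392 = 0.02905.
Interval: 0.48282 ± 0.02905 → (0.4538, 0.5119).

(0.4538, 0.5119)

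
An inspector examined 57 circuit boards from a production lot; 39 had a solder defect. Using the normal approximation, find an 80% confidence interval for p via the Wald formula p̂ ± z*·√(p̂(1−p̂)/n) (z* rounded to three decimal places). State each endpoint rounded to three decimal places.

(0.605, 0.763)

p̂ = 39/57 = 0.68421.
SE = √(p̂(1−p̂)/n) = √(0.216066/57) = 0.061568.
z* = 1.282 at the 80% level.
Margin of error: 1.282 × 0.061568 = 0.07893.
CI: 0.68421 ± 0.07893 = (0.605, 0.763).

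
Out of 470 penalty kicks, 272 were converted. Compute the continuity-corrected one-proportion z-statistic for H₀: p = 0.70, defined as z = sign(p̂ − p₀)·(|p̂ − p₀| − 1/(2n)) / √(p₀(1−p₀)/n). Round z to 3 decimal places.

z = -5.687

p̂ = 272/470 = 0.57872. p̂ − p₀ = -0.121277.
Continuity correction 1/(2n) = 1/940 = 0.001064.
Corrected numerator: |-0.121277| − 0.001064 = 0.120213.
Null standard error: √(0.70·0.30/470) = √0.000446809 = 0.021138.
z = (−)0.120213/0.021138 = -5.687.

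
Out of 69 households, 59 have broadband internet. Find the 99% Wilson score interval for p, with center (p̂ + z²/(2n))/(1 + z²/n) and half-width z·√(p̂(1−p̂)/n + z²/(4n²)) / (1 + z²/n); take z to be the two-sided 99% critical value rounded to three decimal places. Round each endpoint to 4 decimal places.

Here p̂ = 59/69 = 0.85507 and z = 2.576 (z² = 6.635776).
Denominator 1 + z²/n = 1 + 6.635776/69 = 1.096171.
Center = (0.85507 + 0.048085)/1.096171 = 0.82392.
Radicand: p̂(1−p̂)/n + z²/(4n²) = 0.001795993 + 0.000348444 = 0.002144437.
Half-width = z·√(radicand)/denom = 2.576·0.046308/1.096171 = 0.10882.
CI: 0.82392 ± 0.10882 = (0.7151, 0.9327).

(0.7151, 0.9327)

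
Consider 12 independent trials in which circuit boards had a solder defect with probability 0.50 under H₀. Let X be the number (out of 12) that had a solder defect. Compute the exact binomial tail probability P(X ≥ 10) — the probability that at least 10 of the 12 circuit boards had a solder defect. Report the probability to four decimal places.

P = 0.0193

X is binomial with n = 12 and p = 0.50.
P(X ≥ 10) = C(12,10)·0.50^10·0.50^2 + C(12,11)·0.50^11·0.50^1 + C(12,12)·0.50^12·0.50^0.
= 0.016113 + 0.002930 + 0.000244 = 0.0193.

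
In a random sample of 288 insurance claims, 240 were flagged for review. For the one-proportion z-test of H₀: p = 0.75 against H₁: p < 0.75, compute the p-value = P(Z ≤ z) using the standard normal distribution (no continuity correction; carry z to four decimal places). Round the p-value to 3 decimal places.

p-value = 0.999

Sample proportion p̂ = 240/288 = 0.83333.
Under H₀, SE = √(p₀(1−p₀)/n) = √(0.75·0.25/288) = √0.000651042 = 0.025516.
Test statistic (full precision, shown to 4 dp): z = (240/288 − 0.75)/SE₀ ≈ 3.2660.
From the standard normal, P(Z ≤ z) = 0.999.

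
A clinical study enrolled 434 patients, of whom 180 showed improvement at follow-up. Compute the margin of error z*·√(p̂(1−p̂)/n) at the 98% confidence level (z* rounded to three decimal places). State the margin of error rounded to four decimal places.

Sample proportion p̂ = 180/434 = 0.41475.
Standard error of p̂: √(0.242732/434) = √0.000559290 = 0.023649.
For 98% confidence, z* = 2.326.
So ME = 0.0550.

ME = 0.0550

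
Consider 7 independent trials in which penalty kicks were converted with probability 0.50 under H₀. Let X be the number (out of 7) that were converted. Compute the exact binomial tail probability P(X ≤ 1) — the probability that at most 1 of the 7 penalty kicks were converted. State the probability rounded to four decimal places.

X is binomial with n = 7 and p = 0.50.
P(X ≤ 1) = C(7,0)·0.50^0·0.50^7 + C(7,1)·0.50^1·0.50^6.
= 0.007812 + 0.054688 = 0.0625.

P = 0.0625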